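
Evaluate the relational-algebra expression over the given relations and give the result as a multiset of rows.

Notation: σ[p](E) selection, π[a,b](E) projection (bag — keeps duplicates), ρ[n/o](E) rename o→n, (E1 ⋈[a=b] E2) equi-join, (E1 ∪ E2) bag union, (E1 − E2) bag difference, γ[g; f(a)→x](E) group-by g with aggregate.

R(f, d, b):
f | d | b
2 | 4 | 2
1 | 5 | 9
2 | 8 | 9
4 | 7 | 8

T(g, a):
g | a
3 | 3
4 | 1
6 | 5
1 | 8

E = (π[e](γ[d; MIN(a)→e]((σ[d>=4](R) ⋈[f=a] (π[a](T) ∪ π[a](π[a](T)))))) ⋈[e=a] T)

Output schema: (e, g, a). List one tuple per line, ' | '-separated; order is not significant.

Row counts bottom-up:
  R → 4
  σ[d>=4](R) → 4
  T → 4
  π[a](T) → 4
  T → 4
  π[a](T) → 4
  π[a](π[a](T)) → 4
  (π[a](T) ∪ π[a](π[a](T))) → 8
  (σ[d>=4](R) ⋈[f=a] (π[a](T) ∪ π[a](π[a](T)))) → 2
  γ[d; MIN(a)→e]((σ[d>=4](R) ⋈[f=a] (π[a](T) ∪ π[a](π[a](T))))) → 1
  π[e](γ[d; MIN(a)→e]((σ[d>=4](R) ⋈[f=a] (π[a](T) ∪ π[a](π[a](T)))))) → 1
  T → 4
  (π[e](γ[d; MIN(a)→e]((σ[d>=4](R) ⋈[f=a] (π[a](T) ∪ π[a](π[a](T)))))) ⋈[e=a] T) → 1

== RESULT ==
e | g | a
1 | 4 | 1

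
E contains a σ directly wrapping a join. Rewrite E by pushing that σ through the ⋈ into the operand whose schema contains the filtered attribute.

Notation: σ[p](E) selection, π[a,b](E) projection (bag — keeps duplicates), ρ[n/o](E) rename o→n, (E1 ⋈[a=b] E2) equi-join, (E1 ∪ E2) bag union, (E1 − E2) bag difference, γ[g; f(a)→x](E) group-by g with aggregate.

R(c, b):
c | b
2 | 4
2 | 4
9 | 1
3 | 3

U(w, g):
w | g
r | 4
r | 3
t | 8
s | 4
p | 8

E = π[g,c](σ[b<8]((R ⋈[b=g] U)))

σ filters on b, owned by the left side.
E' = π[g,c]((σ[b<8](R) ⋈[b=g] U))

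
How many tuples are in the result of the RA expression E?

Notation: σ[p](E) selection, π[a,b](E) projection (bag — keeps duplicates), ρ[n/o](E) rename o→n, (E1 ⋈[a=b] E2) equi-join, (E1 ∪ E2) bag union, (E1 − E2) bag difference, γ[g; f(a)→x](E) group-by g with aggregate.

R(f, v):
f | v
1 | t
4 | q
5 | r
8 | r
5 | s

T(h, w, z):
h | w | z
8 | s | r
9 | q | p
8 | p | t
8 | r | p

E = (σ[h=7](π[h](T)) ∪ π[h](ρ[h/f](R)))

Stepwise |·|:
  T → 4
  π[h](T) → 4
  σ[h=7](π[h](T)) → 0
  R → 5
  ρ[h/f](R) → 5
  π[h](ρ[h/f](R)) → 5
  (σ[h=7](π[h](T)) ∪ π[h](ρ[h/f](R))) → 5

|E| = 5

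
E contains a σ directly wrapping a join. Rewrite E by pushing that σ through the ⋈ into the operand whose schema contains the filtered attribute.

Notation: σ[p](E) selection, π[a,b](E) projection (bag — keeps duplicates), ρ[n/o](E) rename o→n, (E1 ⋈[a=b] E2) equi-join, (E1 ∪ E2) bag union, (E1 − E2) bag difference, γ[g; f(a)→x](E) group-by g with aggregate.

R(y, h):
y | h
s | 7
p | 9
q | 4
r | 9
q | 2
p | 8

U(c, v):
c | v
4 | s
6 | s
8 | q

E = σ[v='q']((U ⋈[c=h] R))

σ filters on v, owned by the left side.
E' = (σ[v='q'](U) ⋈[c=h] R)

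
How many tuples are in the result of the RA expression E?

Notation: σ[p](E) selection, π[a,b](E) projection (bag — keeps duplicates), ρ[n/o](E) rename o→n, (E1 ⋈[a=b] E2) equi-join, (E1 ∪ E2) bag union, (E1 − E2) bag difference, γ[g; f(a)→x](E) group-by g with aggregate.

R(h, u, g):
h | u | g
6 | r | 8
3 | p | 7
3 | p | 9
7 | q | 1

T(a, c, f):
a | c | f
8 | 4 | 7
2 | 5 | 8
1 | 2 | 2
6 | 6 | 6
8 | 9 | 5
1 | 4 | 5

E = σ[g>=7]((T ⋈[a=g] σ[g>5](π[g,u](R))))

Stepwise |·|:
  T → 6
  R → 4
  π[g,u](R) → 4
  σ[g>5](π[g,u](R)) → 3
  (T ⋈[a=g] σ[g>5](π[g,u](R))) → 2
  σ[g>=7]((T ⋈[a=g] σ[g>5](π[g,u](R)))) → 2

|E| = 2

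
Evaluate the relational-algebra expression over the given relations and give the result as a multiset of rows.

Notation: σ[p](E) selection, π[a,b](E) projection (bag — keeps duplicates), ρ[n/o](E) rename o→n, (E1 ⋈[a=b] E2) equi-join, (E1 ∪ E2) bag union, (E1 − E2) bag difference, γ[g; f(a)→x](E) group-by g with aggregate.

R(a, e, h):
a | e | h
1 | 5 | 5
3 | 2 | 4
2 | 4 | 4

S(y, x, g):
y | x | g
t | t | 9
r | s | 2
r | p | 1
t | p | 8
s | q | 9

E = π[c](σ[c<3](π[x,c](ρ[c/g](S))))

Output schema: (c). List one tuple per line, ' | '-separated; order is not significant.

Subexpression sizes:
  S → 5
  ρ[c/g](S) → 5
  π[x,c](ρ[c/g](S)) → 5
  σ[c<3](π[x,c](ρ[c/g](S))) → 2
  π[c](σ[c<3](π[x,c](ρ[c/g](S)))) → 2

== RESULT ==
c
1
2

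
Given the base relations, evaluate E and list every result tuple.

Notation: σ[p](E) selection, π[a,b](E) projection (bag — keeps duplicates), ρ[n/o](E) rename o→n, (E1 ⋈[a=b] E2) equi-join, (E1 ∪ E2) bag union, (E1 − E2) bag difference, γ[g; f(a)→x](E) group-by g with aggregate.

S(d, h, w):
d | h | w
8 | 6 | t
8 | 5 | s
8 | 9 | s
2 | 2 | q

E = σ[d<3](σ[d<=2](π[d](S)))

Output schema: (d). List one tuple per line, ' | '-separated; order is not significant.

Stepwise |·|:
  S → 4
  π[d](S) → 4
  σ[d<=2](π[d](S)) → 1
  σ[d<3](σ[d<=2](π[d](S))) → 1

== RESULT ==
d
2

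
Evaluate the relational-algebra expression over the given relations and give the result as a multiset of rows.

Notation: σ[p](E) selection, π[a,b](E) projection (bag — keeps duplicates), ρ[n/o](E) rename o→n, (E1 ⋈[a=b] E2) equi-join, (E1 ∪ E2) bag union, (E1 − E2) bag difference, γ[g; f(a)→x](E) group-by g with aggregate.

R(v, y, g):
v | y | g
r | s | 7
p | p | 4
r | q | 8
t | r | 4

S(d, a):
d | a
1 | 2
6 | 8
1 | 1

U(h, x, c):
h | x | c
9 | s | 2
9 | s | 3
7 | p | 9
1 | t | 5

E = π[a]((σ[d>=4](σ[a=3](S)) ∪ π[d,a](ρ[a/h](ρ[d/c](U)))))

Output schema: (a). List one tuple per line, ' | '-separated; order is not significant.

Per-node cardinality:
  S → 3
  σ[a=3](S) → 0
  σ[d>=4](σ[a=3](S)) → 0
  U → 4
  ρ[d/c](U) → 4
  ρ[a/h](ρ[d/c](U)) → 4
  π[d,a](ρ[a/h](ρ[d/c](U))) → 4
  (σ[d>=4](σ[a=3](S)) ∪ π[d,a](ρ[a/h](ρ[d/c](U)))) → 4
  π[a]((σ[d>=4](σ[a=3](S)) ∪ π[d,a](ρ[a/h](ρ[d/c](U))))) → 4

== RESULT ==
a
1
7
9
9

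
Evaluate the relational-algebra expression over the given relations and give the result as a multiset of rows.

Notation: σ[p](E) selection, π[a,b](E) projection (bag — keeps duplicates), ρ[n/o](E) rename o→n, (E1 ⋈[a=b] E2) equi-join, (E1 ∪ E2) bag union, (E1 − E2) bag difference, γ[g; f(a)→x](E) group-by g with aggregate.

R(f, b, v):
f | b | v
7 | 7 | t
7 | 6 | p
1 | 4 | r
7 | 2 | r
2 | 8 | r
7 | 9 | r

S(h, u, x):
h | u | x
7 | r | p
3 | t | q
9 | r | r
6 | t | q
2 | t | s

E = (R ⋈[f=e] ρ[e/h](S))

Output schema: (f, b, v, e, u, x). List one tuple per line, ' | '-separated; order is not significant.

Per-node cardinality:
  R → 6
  S → 5
  ρ[e/h](S) → 5
  (R ⋈[f=e] ρ[e/h](S)) → 5

== RESULT ==
f | b | v | e | u | x
2 | 8 | r | 2 | t | s
7 | 2 | r | 7 | r | p
7 | 6 | p | 7 | r | p
7 | 7 | t | 7 | r | p
7 | 9 | r | 7 | r | p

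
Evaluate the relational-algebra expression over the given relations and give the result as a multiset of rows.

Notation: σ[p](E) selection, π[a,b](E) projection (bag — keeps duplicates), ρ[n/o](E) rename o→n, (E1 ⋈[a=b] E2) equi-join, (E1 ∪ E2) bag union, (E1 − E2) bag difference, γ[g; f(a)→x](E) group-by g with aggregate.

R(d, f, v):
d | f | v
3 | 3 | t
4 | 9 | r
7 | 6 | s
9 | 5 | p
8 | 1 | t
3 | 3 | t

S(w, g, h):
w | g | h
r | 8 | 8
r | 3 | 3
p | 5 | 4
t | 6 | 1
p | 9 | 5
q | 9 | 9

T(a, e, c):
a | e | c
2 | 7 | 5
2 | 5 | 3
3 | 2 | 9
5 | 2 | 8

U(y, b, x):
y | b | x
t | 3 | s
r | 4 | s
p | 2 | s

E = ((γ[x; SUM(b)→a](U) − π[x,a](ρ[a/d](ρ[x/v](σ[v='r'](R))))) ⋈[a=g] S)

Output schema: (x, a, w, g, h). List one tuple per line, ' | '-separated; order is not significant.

Subexpression sizes:
  U → 3
  γ[x; SUM(b)→a](U) → 1
  R → 6
  σ[v='r'](R) → 1
  ρ[x/v](σ[v='r'](R)) → 1
  ρ[a/d](ρ[x/v](σ[v='r'](R))) → 1
  π[x,a](ρ[a/d](ρ[x/v](σ[v='r'](R)))) → 1
  (γ[x; SUM(b)→a](U) − π[x,a](ρ[a/d](ρ[x/v](σ[v='r'](R))))) → 1
  S → 6
  ((γ[x; SUM(b)→a](U) − π[x,a](ρ[a/d](ρ[x/v](σ[v='r'](R))))) ⋈[a=g] S) → 2

== RESULT ==
x | a | w | g | h
s | 9 | p | 9 | 5
s | 9 | q | 9 | 9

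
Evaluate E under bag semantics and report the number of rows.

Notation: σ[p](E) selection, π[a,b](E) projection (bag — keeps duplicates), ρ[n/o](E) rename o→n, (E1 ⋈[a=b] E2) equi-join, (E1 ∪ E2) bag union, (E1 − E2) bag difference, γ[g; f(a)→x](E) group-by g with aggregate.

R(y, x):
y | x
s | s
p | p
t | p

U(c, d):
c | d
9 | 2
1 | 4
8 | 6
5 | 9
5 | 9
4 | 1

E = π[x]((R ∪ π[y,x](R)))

Row counts bottom-up:
  R → 3
  R → 3
  π[y,x](R) → 3
  (R ∪ π[y,x](R)) → 6
  π[x]((R ∪ π[y,x](R))) → 6

|E| = 6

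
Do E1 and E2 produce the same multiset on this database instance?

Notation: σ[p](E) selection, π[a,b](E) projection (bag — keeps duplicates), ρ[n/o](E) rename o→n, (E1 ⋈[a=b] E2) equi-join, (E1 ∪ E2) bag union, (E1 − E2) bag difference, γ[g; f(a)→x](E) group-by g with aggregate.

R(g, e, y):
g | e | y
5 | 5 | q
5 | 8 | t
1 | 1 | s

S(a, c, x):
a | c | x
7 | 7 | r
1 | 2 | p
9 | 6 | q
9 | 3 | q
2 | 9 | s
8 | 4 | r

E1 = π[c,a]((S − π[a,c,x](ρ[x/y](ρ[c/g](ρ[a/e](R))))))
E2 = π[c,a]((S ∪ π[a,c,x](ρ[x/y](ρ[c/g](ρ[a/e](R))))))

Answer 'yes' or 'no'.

E1 subexpression sizes:
  S → 6
  R → 3
  ρ[a/e](R) → 3
  ρ[c/g](ρ[a/e](R)) → 3
  ρ[x/y](ρ[c/g](ρ[a/e](R))) → 3
  π[a,c,x](ρ[x/y](ρ[c/g](ρ[a/e](R)))) → 3
  (S − π[a,c,x](ρ[x/y](ρ[c/g](ρ[a/e](R))))) → 6
  π[c,a]((S − π[a,c,x](ρ[x/y](ρ[c/g](ρ[a/e](R)))))) → 6
E2 subexpression sizes:
  S → 6
  R → 3
  ρ[a/e](R) → 3
  ρ[c/g](ρ[a/e](R)) → 3
  ρ[x/y](ρ[c/g](ρ[a/e](R))) → 3
  π[a,c,x](ρ[x/y](ρ[c/g](ρ[a/e](R)))) → 3
  (S ∪ π[a,c,x](ρ[x/y](ρ[c/g](ρ[a/e](R))))) → 9
  π[c,a]((S ∪ π[a,c,x](ρ[x/y](ρ[c/g](ρ[a/e](R)))))) → 9

E1 result:
c | a
2 | 1
3 | 9
4 | 8
6 | 9
7 | 7
9 | 2
E2 result:
c | a
1 | 1
2 | 1
3 | 9
4 | 8
5 | 5
5 | 8
6 | 9
7 | 7
9 | 2
Witness: (5, 5) appears 0× in E1 but 1× in E2.

no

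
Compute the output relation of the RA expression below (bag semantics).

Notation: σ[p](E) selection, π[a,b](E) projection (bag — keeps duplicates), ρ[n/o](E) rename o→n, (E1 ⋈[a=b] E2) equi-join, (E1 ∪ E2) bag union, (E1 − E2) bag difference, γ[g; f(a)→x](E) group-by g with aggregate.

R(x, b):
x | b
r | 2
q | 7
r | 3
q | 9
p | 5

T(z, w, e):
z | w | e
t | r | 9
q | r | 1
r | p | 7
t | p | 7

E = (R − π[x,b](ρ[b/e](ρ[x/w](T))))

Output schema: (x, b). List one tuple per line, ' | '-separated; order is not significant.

Row counts bottom-up:
  R → 5
  T → 4
  ρ[x/w](T) → 4
  ρ[b/e](ρ[x/w](T)) → 4
  π[x,b](ρ[b/e](ρ[x/w](T))) → 4
  (R − π[x,b](ρ[b/e](ρ[x/w](T)))) → 5

== RESULT ==
x | b
p | 5
q | 7
q | 9
r | 2
r | 3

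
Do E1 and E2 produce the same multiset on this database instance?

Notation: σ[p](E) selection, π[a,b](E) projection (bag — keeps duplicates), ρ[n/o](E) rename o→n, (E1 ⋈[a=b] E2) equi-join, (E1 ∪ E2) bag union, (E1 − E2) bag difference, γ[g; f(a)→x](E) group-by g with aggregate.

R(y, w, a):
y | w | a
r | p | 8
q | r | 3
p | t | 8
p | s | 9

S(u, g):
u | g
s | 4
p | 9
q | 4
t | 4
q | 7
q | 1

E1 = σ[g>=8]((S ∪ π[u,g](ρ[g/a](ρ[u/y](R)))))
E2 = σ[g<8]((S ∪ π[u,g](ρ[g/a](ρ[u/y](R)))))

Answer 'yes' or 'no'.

E1 stepwise |·|:
  S → 6
  R → 4
  ρ[u/y](R) → 4
  ρ[g/a](ρ[u/y](R)) → 4
  π[u,g](ρ[g/a](ρ[u/y](R))) → 4
  (S ∪ π[u,g](ρ[g/a](ρ[u/y](R)))) → 10
  σ[g>=8]((S ∪ π[u,g](ρ[g/a](ρ[u/y](R))))) → 4
E2 stepwise |·|:
  S → 6
  R → 4
  ρ[u/y](R) → 4
  ρ[g/a](ρ[u/y](R)) → 4
  π[u,g](ρ[g/a](ρ[u/y](R))) → 4
  (S ∪ π[u,g](ρ[g/a](ρ[u/y](R)))) → 10
  σ[g<8]((S ∪ π[u,g](ρ[g/a](ρ[u/y](R))))) → 6

E1 result:
u | g
p | 8
p | 9
p | 9
r | 8
E2 result:
u | g
q | 1
q | 3
q | 4
q | 7
s | 4
t | 4
Witness: ('q', 1) appears 0× in E1 but 1× in E2.

no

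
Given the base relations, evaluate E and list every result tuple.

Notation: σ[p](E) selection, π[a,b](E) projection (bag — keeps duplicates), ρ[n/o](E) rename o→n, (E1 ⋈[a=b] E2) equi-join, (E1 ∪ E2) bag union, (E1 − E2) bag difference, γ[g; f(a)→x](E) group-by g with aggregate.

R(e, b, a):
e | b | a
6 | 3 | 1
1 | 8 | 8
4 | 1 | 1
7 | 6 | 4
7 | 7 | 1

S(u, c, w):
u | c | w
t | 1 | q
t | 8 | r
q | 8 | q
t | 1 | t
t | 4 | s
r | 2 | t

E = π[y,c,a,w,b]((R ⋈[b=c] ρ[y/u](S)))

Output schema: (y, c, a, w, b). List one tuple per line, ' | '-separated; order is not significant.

Stepwise |·|:
  R → 5
  S → 6
  ρ[y/u](S) → 6
  (R ⋈[b=c] ρ[y/u](S)) → 4
  π[y,c,a,w,b]((R ⋈[b=c] ρ[y/u](S))) → 4

== RESULT ==
y | c | a | w | b
q | 8 | 8 | q | 8
t | 1 | 1 | q | 1
t | 1 | 1 | t | 1
t | 8 | 8 | r | 8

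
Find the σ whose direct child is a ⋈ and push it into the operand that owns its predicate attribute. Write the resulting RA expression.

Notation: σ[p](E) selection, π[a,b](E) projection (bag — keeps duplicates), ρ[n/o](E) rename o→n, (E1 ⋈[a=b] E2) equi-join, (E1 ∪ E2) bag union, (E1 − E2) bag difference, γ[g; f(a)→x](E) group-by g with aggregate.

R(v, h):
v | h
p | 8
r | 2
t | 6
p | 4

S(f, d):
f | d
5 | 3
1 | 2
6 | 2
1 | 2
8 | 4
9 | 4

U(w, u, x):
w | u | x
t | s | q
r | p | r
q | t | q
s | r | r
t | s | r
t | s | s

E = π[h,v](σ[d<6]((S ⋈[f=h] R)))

σ filters on d, owned by the left side.
E' = π[h,v]((σ[d<6](S) ⋈[f=h] R))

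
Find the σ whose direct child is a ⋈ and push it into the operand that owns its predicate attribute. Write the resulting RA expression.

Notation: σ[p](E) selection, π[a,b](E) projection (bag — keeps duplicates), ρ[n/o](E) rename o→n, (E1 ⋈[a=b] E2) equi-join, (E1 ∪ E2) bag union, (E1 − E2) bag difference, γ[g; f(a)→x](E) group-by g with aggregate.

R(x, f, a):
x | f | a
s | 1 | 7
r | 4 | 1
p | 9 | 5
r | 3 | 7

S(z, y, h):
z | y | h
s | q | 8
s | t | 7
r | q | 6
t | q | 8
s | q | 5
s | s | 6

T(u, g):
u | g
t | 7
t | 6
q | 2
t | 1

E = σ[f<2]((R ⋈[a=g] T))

σ filters on f, owned by the left side.
E' = (σ[f<2](R) ⋈[a=g] T)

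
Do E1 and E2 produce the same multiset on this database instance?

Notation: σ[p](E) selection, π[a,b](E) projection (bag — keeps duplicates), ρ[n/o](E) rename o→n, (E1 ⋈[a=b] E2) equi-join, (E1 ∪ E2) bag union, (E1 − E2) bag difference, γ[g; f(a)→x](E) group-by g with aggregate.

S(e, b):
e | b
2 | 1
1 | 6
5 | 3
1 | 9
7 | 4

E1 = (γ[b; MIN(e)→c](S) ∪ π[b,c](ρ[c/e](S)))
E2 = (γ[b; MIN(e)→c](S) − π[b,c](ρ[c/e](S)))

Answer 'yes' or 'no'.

E1 row counts bottom-up:
  S → 5
  γ[b; MIN(e)→c](S) → 5
  S → 5
  ρ[c/e](S) → 5
  π[b,c](ρ[c/e](S)) → 5
  (γ[b; MIN(e)→c](S) ∪ π[b,c](ρ[c/e](S))) → 10
E2 row counts bottom-up:
  S → 5
  γ[b; MIN(e)→c](S) → 5
  S → 5
  ρ[c/e](S) → 5
  π[b,c](ρ[c/e](S)) → 5
  (γ[b; MIN(e)→c](S) − π[b,c](ρ[c/e](S))) → 0

E1 result:
b | c
1 | 2
1 | 2
3 | 5
3 | 5
4 | 7
4 | 7
6 | 1
6 | 1
9 | 1
9 | 1
E2 result:
b | c
(0 rows)
Witness: (1, 2) appears 2× in E1 but 0× in E2.

no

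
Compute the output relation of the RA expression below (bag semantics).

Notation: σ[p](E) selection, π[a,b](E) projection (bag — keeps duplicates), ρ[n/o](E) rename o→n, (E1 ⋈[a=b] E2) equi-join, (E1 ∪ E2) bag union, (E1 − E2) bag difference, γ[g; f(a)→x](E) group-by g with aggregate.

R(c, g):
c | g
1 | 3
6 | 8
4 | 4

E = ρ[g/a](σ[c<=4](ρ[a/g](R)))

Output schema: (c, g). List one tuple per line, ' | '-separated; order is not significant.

Subexpression sizes:
  R → 3
  ρ[a/g](R) → 3
  σ[c<=4](ρ[a/g](R)) → 2
  ρ[g/a](σ[c<=4](ρ[a/g](R))) → 2

== RESULT ==
c | g
1 | 3
4 | 4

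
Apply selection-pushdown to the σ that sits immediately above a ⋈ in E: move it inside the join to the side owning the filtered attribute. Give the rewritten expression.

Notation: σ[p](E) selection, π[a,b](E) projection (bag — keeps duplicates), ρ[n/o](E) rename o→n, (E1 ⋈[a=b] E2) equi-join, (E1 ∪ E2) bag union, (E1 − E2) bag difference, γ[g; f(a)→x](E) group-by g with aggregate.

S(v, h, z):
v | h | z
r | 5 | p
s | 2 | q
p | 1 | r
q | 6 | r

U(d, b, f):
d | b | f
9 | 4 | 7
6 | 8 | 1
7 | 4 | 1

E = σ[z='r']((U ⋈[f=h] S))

σ filters on z, owned by the right side.
E' = (U ⋈[f=h] σ[z='r'](S))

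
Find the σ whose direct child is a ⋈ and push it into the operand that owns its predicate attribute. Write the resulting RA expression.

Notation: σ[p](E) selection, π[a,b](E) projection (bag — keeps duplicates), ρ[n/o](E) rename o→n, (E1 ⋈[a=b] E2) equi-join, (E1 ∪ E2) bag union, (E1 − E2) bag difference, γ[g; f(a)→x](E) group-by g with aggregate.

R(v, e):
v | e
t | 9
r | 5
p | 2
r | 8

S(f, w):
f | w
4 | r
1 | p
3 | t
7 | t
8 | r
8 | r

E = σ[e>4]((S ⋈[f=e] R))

σ filters on e, owned by the right side.
E' = (S ⋈[f=e] σ[e>4](R))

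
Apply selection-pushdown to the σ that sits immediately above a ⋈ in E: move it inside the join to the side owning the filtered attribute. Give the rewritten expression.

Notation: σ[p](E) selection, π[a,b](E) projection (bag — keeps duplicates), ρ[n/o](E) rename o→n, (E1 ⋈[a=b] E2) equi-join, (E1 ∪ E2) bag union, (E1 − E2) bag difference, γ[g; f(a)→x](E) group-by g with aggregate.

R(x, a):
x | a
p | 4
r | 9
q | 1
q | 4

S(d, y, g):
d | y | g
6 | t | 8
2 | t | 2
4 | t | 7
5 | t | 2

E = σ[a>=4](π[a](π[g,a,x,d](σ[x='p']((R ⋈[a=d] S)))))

σ filters on x, owned by the left side.
E' = σ[a>=4](π[a](π[g,a,x,d]((σ[x='p'](R) ⋈[a=d] S))))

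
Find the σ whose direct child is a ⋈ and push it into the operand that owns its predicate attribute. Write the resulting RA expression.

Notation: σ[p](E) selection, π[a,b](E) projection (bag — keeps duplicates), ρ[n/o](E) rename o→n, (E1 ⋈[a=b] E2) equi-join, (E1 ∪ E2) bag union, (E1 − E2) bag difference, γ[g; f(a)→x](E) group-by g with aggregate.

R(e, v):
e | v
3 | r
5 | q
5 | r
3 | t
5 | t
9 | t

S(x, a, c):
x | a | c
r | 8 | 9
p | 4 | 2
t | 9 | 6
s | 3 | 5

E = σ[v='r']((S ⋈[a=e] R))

σ filters on v, owned by the right side.
E' = (S ⋈[a=e] σ[v='r'](R))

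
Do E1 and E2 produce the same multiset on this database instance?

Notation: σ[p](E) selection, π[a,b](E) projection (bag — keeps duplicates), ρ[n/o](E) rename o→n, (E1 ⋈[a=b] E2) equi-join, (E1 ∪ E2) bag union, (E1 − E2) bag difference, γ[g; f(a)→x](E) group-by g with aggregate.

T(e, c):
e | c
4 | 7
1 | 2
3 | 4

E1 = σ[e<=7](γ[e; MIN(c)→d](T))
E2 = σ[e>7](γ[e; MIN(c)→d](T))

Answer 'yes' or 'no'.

E1 row counts bottom-up:
  T → 3
  γ[e; MIN(c)→d](T) → 3
  σ[e<=7](γ[e; MIN(c)→d](T)) → 3
E2 row counts bottom-up:
  T → 3
  γ[e; MIN(c)→d](T) → 3
  σ[e>7](γ[e; MIN(c)→d](T)) → 0

E1 result:
e | d
1 | 2
3 | 4
4 | 7
E2 result:
e | d
(0 rows)
Witness: (4, 7) appears 1× in E1 but 0× in E2.

no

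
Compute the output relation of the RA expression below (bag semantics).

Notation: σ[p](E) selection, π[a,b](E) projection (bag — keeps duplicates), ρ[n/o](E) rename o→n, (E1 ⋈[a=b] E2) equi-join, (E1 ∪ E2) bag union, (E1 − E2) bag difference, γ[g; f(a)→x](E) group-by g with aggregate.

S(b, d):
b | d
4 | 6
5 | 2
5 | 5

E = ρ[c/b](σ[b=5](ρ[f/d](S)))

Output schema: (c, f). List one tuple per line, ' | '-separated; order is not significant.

Subexpression sizes:
  S → 3
  ρ[f/d](S) → 3
  σ[b=5](ρ[f/d](S)) → 2
  ρ[c/b](σ[b=5](ρ[f/d](S))) → 2

== RESULT ==
c | f
5 | 2
5 | 5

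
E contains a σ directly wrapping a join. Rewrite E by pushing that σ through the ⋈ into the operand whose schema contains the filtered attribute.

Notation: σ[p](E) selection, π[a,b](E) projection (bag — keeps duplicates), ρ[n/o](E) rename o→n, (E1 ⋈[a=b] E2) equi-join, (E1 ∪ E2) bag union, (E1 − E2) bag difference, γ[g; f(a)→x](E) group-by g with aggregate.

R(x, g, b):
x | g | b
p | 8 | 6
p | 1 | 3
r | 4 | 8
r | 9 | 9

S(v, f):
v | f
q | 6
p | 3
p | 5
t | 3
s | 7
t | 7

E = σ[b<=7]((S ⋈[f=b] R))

σ filters on b, owned by the right side.
E' = (S ⋈[f=b] σ[b<=7](R))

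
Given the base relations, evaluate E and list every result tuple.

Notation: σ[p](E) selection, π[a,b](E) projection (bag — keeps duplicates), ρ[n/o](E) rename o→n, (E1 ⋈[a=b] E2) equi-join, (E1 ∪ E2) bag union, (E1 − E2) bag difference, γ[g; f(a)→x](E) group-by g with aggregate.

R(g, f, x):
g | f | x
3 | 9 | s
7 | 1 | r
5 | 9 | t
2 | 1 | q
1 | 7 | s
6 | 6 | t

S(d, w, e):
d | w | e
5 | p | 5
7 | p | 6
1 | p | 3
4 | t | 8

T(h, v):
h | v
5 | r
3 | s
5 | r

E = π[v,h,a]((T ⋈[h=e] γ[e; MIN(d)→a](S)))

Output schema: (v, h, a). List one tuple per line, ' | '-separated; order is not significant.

Row counts bottom-up:
  T → 3
  S → 4
  γ[e; MIN(d)→a](S) → 4
  (T ⋈[h=e] γ[e; MIN(d)→a](S)) → 3
  π[v,h,a]((T ⋈[h=e] γ[e; MIN(d)→a](S))) → 3

== RESULT ==
v | h | a
r | 5 | 5
r | 5 | 5
s | 3 | 1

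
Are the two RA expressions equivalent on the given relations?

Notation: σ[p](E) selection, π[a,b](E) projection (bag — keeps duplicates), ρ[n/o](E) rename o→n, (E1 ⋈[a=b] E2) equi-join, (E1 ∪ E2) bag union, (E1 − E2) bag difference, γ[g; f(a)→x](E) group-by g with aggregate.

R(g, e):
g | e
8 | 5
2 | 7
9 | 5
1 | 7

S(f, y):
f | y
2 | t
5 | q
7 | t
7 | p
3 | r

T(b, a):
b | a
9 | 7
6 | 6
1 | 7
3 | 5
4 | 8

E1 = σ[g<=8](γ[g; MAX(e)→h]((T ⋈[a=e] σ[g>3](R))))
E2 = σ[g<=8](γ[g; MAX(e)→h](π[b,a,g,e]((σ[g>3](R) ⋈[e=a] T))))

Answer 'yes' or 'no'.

E1 per-node cardinality:
  T → 5
  R → 4
  σ[g>3](R) → 2
  (T ⋈[a=e] σ[g>3](R)) → 2
  γ[g; MAX(e)→h]((T ⋈[a=e] σ[g>3](R))) → 2
  σ[g<=8](γ[g; MAX(e)→h]((T ⋈[a=e] σ[g>3](R)))) → 1
E2 per-node cardinality:
  R → 4
  σ[g>3](R) → 2
  T → 5
  (σ[g>3](R) ⋈[e=a] T) → 2
  π[b,a,g,e]((σ[g>3](R) ⋈[e=a] T)) → 2
  γ[g; MAX(e)→h](π[b,a,g,e]((σ[g>3](R) ⋈[e=a] T))) → 2
  σ[g<=8](γ[g; MAX(e)→h](π[b,a,g,e]((σ[g>3](R) ⋈[e=a] T)))) → 1

E1 and E2 produce the same multiset:
g | h
8 | 5

yes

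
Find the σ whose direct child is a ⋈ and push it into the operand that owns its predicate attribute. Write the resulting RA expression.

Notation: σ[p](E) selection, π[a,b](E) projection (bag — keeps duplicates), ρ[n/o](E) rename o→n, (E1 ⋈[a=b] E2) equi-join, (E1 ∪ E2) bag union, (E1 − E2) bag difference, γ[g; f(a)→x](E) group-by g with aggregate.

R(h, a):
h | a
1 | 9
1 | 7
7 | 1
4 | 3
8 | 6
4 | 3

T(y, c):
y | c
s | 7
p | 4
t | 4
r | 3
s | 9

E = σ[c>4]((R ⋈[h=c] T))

σ filters on c, owned by the right side.
E' = (R ⋈[h=c] σ[c>4](T))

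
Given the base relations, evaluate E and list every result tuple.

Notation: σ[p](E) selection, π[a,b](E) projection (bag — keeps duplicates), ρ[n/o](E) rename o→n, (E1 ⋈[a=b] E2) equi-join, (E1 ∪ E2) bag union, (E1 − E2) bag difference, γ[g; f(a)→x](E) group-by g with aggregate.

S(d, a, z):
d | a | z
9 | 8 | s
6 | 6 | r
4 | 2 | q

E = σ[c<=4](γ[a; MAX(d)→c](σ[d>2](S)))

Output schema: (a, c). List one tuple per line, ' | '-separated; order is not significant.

Subexpression sizes:
  S → 3
  σ[d>2](S) → 3
  γ[a; MAX(d)→c](σ[d>2](S)) → 3
  σ[c<=4](γ[a; MAX(d)→c](σ[d>2](S))) → 1

== RESULT ==
a | c
2 | 4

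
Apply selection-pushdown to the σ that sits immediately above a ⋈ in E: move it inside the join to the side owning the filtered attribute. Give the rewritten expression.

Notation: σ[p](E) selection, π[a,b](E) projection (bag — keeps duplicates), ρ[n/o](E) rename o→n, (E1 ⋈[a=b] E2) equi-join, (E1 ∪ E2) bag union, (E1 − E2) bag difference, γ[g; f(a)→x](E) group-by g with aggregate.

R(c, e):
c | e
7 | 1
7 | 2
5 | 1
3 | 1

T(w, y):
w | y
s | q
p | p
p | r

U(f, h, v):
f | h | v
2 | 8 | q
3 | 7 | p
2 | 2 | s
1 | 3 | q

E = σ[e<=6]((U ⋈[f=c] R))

σ filters on e, owned by the right side.
E' = (U ⋈[f=c] σ[e<=6](R))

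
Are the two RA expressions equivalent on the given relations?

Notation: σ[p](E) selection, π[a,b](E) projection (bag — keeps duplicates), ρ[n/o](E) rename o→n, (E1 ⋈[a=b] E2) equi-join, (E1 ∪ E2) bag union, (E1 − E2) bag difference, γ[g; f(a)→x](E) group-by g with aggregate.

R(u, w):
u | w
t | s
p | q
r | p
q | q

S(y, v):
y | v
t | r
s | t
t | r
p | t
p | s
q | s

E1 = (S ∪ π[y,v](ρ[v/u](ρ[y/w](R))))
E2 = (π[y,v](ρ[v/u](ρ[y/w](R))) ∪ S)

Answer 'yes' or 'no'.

E1 subexpression sizes:
  S → 6
  R → 4
  ρ[y/w](R) → 4
  ρ[v/u](ρ[y/w](R)) → 4
  π[y,v](ρ[v/u](ρ[y/w](R))) → 4
  (S ∪ π[y,v](ρ[v/u](ρ[y/w](R)))) → 10
E2 subexpression sizes:
  R → 4
  ρ[y/w](R) → 4
  ρ[v/u](ρ[y/w](R)) → 4
  π[y,v](ρ[v/u](ρ[y/w](R))) → 4
  S → 6
  (π[y,v](ρ[v/u](ρ[y/w](R))) ∪ S) → 10

E1 and E2 produce the same multiset:
y | v
p | r
p | s
p | t
q | p
q | q
q | s
s | t
s | t
t | r
t | r

yes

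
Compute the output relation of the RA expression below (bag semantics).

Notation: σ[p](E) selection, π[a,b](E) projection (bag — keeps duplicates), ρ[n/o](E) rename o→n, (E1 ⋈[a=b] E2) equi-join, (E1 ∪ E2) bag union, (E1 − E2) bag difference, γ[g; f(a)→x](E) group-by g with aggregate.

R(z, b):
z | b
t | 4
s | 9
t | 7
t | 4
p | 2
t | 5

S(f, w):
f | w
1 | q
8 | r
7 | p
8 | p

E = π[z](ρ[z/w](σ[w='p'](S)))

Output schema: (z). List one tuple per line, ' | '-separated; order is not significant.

Row counts bottom-up:
  S → 4
  σ[w='p'](S) → 2
  ρ[z/w](σ[w='p'](S)) → 2
  π[z](ρ[z/w](σ[w='p'](S))) → 2

== RESULT ==
z
p
p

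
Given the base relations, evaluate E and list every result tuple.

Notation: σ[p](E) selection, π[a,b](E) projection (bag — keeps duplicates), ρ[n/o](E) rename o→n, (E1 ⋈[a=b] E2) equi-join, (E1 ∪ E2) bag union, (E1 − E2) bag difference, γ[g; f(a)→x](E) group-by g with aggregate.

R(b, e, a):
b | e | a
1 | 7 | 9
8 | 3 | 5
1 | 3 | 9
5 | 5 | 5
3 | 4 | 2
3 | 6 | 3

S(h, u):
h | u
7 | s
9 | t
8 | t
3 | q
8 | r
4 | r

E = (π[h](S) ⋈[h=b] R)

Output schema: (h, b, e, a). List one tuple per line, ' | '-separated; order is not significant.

Subexpression sizes:
  S → 6
  π[h](S) → 6
  R → 6
  (π[h](S) ⋈[h=b] R) → 4

== RESULT ==
h | b | e | a
3 | 3 | 4 | 2
3 | 3 | 6 | 3
8 | 8 | 3 | 5
8 | 8 | 3 | 5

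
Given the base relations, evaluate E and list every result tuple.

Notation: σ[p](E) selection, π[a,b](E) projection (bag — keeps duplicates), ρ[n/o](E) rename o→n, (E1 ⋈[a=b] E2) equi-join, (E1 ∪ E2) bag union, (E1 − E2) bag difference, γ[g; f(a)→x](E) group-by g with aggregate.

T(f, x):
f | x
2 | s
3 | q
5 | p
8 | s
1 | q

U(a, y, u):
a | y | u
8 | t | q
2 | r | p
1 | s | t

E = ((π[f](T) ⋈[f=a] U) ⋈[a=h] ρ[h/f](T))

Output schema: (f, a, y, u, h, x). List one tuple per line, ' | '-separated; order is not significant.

Row counts bottom-up:
  T → 5
  π[f](T) → 5
  U → 3
  (π[f](T) ⋈[f=a] U) → 3
  T → 5
  ρ[h/f](T) → 5
  ((π[f](T) ⋈[f=a] U) ⋈[a=h] ρ[h/f](T)) → 3

== RESULT ==
f | a | y | u | h | x
1 | 1 | s | t | 1 | q
2 | 2 | r | p | 2 | s
8 | 8 | t | q | 8 | s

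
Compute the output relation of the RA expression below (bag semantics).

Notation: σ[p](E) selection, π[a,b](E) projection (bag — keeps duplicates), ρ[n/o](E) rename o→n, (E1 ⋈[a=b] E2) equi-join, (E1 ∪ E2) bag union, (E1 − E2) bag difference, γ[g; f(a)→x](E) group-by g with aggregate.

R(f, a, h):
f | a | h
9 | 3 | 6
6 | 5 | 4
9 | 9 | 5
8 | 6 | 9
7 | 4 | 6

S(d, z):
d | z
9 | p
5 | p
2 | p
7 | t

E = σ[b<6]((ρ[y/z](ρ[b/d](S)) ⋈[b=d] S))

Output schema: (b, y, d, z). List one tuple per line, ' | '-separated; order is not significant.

Per-node cardinality:
  S → 4
  ρ[b/d](S) → 4
  ρ[y/z](ρ[b/d](S)) → 4
  S → 4
  (ρ[y/z](ρ[b/d](S)) ⋈[b=d] S) → 4
  σ[b<6]((ρ[y/z](ρ[b/d](S)) ⋈[b=d] S)) → 2

== RESULT ==
b | y | d | z
2 | p | 2 | p
5 | p | 5 | p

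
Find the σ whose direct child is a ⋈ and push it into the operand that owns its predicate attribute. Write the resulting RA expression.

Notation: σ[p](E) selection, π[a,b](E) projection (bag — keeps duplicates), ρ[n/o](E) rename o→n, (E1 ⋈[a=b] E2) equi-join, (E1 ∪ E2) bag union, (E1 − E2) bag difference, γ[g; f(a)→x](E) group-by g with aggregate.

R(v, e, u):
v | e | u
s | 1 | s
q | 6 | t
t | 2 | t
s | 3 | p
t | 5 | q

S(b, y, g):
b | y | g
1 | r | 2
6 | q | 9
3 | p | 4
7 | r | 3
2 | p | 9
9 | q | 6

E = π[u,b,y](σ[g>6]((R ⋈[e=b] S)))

σ filters on g, owned by the right side.
E' = π[u,b,y]((R ⋈[e=b] σ[g>6](S)))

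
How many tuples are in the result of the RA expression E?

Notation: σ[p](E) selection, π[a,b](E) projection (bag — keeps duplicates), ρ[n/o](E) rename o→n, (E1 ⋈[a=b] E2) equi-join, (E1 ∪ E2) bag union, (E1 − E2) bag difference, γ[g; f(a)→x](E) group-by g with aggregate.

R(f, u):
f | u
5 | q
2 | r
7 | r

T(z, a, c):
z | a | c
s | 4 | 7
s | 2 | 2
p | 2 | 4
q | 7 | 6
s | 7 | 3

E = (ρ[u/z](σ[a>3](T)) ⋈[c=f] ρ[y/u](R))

Row counts bottom-up:
  T → 5
  σ[a>3](T) → 3
  ρ[u/z](σ[a>3](T)) → 3
  R → 3
  ρ[y/u](R) → 3
  (ρ[u/z](σ[a>3](T)) ⋈[c=f] ρ[y/u](R)) → 1

|E| = 1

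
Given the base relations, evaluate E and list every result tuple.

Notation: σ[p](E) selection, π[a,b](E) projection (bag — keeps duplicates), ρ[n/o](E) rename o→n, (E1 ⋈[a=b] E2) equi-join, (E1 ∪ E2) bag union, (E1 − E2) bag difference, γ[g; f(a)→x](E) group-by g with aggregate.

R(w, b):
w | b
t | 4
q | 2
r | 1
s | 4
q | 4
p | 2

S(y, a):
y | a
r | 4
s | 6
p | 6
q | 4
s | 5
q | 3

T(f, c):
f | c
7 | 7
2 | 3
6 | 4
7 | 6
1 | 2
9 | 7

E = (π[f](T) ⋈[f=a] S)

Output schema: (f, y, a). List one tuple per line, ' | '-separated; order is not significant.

Subexpression sizes:
  T → 6
  π[f](T) → 6
  S → 6
  (π[f](T) ⋈[f=a] S) → 2

== RESULT ==
f | y | a
6 | p | 6
6 | s | 6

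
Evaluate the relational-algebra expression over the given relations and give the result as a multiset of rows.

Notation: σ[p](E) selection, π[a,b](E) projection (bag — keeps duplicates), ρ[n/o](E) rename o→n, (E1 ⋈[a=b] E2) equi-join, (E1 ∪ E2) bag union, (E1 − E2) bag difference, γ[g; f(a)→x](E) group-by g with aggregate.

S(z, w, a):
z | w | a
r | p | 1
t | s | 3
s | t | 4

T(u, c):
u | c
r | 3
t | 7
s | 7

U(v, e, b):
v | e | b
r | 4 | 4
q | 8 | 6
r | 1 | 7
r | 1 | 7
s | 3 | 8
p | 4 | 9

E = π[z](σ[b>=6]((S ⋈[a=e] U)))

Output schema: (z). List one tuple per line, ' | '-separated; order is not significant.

Subexpression sizes:
  S → 3
  U → 6
  (S ⋈[a=e] U) → 5
  σ[b>=6]((S ⋈[a=e] U)) → 4
  π[z](σ[b>=6]((S ⋈[a=e] U))) → 4

== RESULT ==
z
r
r
s
t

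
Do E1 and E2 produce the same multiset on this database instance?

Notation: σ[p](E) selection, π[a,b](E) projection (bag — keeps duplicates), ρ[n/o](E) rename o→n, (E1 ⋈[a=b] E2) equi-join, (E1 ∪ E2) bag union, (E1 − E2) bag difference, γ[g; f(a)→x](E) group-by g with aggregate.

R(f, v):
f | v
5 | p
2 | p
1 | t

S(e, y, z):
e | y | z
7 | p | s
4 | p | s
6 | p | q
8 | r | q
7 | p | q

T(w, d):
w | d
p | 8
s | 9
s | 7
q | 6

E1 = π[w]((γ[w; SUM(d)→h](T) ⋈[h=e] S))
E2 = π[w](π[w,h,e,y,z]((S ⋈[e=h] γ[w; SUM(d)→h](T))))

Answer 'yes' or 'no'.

E1 subexpression sizes:
  T → 4
  γ[w; SUM(d)→h](T) → 3
  S → 5
  (γ[w; SUM(d)→h](T) ⋈[h=e] S) → 2
  π[w]((γ[w; SUM(d)→h](T) ⋈[h=e] S)) → 2
E2 subexpression sizes:
  S → 5
  T → 4
  γ[w; SUM(d)→h](T) → 3
  (S ⋈[e=h] γ[w; SUM(d)→h](T)) → 2
  π[w,h,e,y,z]((S ⋈[e=h] γ[w; SUM(d)→h](T))) → 2
  π[w](π[w,h,e,y,z]((S ⋈[e=h] γ[w; SUM(d)→h](T)))) → 2

E1 and E2 produce the same multiset:
w
p
q

yes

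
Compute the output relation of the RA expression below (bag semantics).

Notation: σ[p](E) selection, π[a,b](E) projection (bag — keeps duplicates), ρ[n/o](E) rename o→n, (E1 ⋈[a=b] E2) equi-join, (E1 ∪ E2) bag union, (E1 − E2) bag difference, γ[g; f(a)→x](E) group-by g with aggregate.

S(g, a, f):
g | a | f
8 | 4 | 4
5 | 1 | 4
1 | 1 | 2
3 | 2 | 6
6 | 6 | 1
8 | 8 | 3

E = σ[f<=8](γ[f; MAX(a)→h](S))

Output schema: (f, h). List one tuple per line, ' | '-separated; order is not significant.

Subexpression sizes:
  S → 6
  γ[f; MAX(a)→h](S) → 5
  σ[f<=8](γ[f; MAX(a)→h](S)) → 5

== RESULT ==
f | h
1 | 6
2 | 1
3 | 8
4 | 4
6 | 2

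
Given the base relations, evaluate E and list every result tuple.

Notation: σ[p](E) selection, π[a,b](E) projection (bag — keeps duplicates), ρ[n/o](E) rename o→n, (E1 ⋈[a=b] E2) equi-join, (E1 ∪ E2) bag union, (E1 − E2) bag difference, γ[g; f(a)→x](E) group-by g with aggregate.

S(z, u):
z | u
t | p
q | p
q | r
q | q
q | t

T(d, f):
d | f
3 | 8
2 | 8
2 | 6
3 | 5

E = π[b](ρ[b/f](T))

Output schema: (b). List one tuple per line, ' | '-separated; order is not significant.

Row counts bottom-up:
  T → 4
  ρ[b/f](T) → 4
  π[b](ρ[b/f](T)) → 4

== RESULT ==
b
5
6
8
8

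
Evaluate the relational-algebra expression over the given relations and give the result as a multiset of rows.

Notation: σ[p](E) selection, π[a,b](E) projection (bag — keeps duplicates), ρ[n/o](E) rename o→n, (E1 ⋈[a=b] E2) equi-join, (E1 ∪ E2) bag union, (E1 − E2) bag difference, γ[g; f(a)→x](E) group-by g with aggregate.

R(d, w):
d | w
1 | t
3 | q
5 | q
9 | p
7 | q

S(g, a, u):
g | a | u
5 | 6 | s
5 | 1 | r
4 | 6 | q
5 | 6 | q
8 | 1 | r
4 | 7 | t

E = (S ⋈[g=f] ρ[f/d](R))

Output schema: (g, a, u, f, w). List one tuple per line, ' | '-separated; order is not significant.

Per-node cardinality:
  S → 6
  R → 5
  ρ[f/d](R) → 5
  (S ⋈[g=f] ρ[f/d](R)) → 3

== RESULT ==
g | a | u | f | w
5 | 1 | r | 5 | q
5 | 6 | q | 5 | q
5 | 6 | s | 5 | q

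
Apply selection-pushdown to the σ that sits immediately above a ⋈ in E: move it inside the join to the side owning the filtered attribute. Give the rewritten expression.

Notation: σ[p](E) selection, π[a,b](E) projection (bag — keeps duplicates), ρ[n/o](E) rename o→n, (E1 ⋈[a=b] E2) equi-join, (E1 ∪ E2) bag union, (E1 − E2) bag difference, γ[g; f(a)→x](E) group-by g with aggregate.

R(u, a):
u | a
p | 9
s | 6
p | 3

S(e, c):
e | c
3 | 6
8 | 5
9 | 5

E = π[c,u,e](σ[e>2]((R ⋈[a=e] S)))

σ filters on e, owned by the right side.
E' = π[c,u,e]((R ⋈[a=e] σ[e>2](S)))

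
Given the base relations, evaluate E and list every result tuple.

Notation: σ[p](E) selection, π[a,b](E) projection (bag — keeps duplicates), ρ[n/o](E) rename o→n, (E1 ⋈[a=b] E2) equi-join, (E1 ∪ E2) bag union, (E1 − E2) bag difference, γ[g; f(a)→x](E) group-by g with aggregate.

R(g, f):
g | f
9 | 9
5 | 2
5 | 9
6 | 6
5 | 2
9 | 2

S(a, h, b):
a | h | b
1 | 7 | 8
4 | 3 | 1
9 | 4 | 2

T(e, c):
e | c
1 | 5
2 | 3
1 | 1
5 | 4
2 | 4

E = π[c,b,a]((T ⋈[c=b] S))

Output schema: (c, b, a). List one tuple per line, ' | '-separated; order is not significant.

Per-node cardinality:
  T → 5
  S → 3
  (T ⋈[c=b] S) → 1
  π[c,b,a]((T ⋈[c=b] S)) → 1

== RESULT ==
c | b | a
1 | 1 | 4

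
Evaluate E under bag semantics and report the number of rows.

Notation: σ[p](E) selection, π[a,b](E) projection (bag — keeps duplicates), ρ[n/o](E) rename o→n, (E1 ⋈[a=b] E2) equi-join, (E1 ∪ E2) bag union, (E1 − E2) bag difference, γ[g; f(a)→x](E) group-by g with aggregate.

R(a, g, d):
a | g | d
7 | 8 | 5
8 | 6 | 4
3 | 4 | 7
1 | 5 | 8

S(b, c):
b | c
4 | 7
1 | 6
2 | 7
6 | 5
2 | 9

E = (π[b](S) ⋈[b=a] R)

Per-node cardinality:
  S → 5
  π[b](S) → 5
  R → 4
  (π[b](S) ⋈[b=a] R) → 1

|E| = 1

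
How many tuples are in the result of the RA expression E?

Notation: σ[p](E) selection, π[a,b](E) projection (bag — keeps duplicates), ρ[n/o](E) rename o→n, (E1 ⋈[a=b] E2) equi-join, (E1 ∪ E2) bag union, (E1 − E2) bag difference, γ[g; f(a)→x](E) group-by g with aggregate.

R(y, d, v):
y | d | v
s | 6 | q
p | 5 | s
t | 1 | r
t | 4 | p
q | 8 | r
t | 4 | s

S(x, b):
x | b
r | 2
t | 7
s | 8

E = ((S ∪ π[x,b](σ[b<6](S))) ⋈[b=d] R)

Subexpression sizes:
  S → 3
  S → 3
  σ[b<6](S) → 1
  π[x,b](σ[b<6](S)) → 1
  (S ∪ π[x,b](σ[b<6](S))) → 4
  R → 6
  ((S ∪ π[x,b](σ[b<6](S))) ⋈[b=d] R) → 1

|E| = 1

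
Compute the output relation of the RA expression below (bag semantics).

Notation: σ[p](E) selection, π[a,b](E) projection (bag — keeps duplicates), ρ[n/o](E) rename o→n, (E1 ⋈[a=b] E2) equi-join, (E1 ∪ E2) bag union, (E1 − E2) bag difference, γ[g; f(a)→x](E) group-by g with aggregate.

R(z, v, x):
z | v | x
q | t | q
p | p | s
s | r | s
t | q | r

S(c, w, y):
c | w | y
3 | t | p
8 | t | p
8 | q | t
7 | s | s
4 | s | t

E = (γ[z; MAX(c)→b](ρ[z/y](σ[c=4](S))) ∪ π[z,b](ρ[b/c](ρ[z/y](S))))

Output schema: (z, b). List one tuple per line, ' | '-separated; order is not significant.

Per-node cardinality:
  S → 5
  σ[c=4](S) → 1
  ρ[z/y](σ[c=4](S)) → 1
  γ[z; MAX(c)→b](ρ[z/y](σ[c=4](S))) → 1
  S → 5
  ρ[z/y](S) → 5
  ρ[b/c](ρ[z/y](S)) → 5
  π[z,b](ρ[b/c](ρ[z/y](S))) → 5
  (γ[z; MAX(c)→b](ρ[z/y](σ[c=4](S))) ∪ π[z,b](ρ[b/c](ρ[z/y](S)))) → 6

== RESULT ==
z | b
p | 3
p | 8
s | 7
t | 4
t | 4
t | 8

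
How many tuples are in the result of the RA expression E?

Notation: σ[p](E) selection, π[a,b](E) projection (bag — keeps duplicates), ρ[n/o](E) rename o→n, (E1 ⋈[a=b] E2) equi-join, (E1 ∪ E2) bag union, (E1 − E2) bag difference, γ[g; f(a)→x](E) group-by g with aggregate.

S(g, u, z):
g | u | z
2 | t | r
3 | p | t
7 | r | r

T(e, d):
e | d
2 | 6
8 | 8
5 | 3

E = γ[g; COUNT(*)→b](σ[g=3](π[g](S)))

Row counts bottom-up:
  S → 3
  π[g](S) → 3
  σ[g=3](π[g](S)) → 1
  γ[g; COUNT(*)→b](σ[g=3](π[g](S))) → 1

|E| = 1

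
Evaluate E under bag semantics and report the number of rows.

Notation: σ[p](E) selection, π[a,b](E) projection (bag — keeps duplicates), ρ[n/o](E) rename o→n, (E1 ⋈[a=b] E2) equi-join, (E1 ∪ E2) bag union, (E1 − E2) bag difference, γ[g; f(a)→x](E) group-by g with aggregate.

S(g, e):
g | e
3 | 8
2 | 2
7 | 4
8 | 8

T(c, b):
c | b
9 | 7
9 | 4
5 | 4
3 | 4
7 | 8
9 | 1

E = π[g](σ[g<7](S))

Stepwise |·|:
  S → 4
  σ[g<7](S) → 2
  π[g](σ[g<7](S)) → 2

|E| = 2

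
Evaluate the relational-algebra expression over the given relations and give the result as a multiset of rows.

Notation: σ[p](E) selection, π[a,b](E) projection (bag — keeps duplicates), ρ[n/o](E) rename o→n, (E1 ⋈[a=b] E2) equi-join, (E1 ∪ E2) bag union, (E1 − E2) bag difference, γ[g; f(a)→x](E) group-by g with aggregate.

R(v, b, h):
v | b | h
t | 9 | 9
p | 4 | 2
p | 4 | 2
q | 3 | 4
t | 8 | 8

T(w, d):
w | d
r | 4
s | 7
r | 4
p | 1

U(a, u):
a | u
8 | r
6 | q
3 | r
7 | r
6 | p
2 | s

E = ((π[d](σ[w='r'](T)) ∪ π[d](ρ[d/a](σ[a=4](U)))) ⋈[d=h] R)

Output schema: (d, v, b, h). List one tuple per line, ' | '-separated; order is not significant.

Stepwise |·|:
  T → 4
  σ[w='r'](T) → 2
  π[d](σ[w='r'](T)) → 2
  U → 6
  σ[a=4](U) → 0
  ρ[d/a](σ[a=4](U)) → 0
  π[d](ρ[d/a](σ[a=4](U))) → 0
  (π[d](σ[w='r'](T)) ∪ π[d](ρ[d/a](σ[a=4](U)))) → 2
  R → 5
  ((π[d](σ[w='r'](T)) ∪ π[d](ρ[d/a](σ[a=4](U)))) ⋈[d=h] R) → 2

== RESULT ==
d | v | b | h
4 | q | 3 | 4
4 | q | 3 | 4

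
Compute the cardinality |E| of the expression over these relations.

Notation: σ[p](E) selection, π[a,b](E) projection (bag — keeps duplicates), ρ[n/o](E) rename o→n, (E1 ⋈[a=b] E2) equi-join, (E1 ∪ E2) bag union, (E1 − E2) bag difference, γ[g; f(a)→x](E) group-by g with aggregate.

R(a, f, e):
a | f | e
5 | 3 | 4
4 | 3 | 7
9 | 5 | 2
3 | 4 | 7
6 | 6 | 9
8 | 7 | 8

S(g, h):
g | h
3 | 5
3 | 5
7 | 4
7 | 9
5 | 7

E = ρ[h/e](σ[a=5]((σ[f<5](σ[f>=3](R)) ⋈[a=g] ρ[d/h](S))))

Stepwise |·|:
  R → 6
  σ[f>=3](R) → 6
  σ[f<5](σ[f>=3](R)) → 3
  S → 5
  ρ[d/h](S) → 5
  (σ[f<5](σ[f>=3](R)) ⋈[a=g] ρ[d/h](S)) → 3
  σ[a=5]((σ[f<5](σ[f>=3](R)) ⋈[a=g] ρ[d/h](S))) → 1
  ρ[h/e](σ[a=5]((σ[f<5](σ[f>=3](R)) ⋈[a=g] ρ[d/h](S)))) → 1

|E| = 1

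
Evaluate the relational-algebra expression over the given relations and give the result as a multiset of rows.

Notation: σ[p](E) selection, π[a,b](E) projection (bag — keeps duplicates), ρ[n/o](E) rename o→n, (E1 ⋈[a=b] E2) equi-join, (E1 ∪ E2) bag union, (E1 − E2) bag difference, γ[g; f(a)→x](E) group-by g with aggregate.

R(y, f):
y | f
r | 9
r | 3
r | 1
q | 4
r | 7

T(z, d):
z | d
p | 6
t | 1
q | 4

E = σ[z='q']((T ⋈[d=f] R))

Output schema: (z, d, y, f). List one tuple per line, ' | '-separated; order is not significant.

Row counts bottom-up:
  T → 3
  R → 5
  (T ⋈[d=f] R) → 2
  σ[z='q']((T ⋈[d=f] R)) → 1

== RESULT ==
z | d | y | f
q | 4 | q | 4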